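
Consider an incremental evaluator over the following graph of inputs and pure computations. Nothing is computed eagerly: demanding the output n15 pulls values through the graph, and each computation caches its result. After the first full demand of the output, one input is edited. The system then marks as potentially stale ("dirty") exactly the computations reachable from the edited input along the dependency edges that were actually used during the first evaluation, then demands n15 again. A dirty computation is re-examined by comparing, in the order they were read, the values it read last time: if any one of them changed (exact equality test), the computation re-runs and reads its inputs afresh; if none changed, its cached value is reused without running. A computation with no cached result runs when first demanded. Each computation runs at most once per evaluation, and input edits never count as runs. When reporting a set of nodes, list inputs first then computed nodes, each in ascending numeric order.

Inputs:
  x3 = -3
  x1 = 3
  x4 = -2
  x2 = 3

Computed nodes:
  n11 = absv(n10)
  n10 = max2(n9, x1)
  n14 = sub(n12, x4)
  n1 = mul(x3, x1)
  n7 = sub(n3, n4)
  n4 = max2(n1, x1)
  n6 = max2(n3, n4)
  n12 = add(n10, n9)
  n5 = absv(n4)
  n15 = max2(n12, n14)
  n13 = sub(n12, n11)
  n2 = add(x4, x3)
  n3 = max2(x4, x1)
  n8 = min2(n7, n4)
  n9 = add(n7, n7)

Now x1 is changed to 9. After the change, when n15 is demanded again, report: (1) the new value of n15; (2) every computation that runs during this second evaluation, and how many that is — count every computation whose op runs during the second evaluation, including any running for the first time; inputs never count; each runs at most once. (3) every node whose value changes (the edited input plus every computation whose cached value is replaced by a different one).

Initial pass — values computed on the first demand:
  n1 = mul(-3, 3) = -9
  n3 = max2(-2, 3) = 3
  n4 = max2(-9, 3) = 3
  n7 = sub(3, 3) = 0
  n9 = add(0, 0) = 0
  n10 = max2(0, 3) = 3
  n12 = add(3, 0) = 3
  n14 = sub(3, -2) = 5
  n15 = max2(3, 5) = 5

Second demand — change propagation:
  n1: re-runs because x1 3->9; new result -27.
  n3: re-runs because x1 3->9; new result 9.
  n4: re-runs because n1 -9->-27; x1 3->9; new result 9.
  n7: re-runs because n3 3->9; n4 3->9; new result 0 (unchanged).
  n9: re-examined; everything it read last time is the same (n7 unchanged, n7 unchanged) — cache 0 kept, no run.
  n10: re-runs because x1 3->9; new result 9.
  n12: re-runs because n10 3->9; new result 9.
  n14: re-runs because n12 3->9; new result 11.
  n15: re-runs because n12 3->9; n14 5->11; new result 11.

The important point: at n9 every value read last time is unchanged, so the dirty flag clears without a run.

n15 now evaluates to 11.
Run set: n1, n3, n4, n7, n10, n12, n14, n15 (8 run).
Changed values: x1, n1, n3, n4, n10, n12, n14, n15.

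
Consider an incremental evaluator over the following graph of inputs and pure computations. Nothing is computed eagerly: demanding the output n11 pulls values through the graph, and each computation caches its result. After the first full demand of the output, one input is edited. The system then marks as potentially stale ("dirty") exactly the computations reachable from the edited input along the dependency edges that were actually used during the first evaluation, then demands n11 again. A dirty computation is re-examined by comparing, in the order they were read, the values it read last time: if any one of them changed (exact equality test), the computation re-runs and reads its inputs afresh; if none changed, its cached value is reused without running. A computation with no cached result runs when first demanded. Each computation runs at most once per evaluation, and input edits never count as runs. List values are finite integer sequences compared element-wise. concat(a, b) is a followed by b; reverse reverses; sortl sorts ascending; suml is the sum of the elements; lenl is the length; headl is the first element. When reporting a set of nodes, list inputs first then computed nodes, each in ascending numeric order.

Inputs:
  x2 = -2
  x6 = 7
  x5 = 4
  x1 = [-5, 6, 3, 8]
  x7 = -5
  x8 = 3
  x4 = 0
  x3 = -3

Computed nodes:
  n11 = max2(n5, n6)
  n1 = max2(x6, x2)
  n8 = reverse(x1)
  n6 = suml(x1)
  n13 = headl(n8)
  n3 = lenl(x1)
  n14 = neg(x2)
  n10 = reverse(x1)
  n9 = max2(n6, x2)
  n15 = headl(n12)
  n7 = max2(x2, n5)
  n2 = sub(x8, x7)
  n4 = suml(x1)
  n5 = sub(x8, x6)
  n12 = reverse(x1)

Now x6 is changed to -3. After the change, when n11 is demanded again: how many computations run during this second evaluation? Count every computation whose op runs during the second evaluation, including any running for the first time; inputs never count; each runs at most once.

Initial pass — values computed on the first demand:
  n5 = sub(3, 7) = -4
  n6 = suml([-5, 6, 3, 8]) = 12
  n11 = max2(-4, 12) = 12

Second demand — change propagation:
  n5: re-runs because x6 7->-3; new result 6.
  n11: re-runs because n5 -4->6; new result 12 (unchanged).

Run set: n5, n11 (2 run).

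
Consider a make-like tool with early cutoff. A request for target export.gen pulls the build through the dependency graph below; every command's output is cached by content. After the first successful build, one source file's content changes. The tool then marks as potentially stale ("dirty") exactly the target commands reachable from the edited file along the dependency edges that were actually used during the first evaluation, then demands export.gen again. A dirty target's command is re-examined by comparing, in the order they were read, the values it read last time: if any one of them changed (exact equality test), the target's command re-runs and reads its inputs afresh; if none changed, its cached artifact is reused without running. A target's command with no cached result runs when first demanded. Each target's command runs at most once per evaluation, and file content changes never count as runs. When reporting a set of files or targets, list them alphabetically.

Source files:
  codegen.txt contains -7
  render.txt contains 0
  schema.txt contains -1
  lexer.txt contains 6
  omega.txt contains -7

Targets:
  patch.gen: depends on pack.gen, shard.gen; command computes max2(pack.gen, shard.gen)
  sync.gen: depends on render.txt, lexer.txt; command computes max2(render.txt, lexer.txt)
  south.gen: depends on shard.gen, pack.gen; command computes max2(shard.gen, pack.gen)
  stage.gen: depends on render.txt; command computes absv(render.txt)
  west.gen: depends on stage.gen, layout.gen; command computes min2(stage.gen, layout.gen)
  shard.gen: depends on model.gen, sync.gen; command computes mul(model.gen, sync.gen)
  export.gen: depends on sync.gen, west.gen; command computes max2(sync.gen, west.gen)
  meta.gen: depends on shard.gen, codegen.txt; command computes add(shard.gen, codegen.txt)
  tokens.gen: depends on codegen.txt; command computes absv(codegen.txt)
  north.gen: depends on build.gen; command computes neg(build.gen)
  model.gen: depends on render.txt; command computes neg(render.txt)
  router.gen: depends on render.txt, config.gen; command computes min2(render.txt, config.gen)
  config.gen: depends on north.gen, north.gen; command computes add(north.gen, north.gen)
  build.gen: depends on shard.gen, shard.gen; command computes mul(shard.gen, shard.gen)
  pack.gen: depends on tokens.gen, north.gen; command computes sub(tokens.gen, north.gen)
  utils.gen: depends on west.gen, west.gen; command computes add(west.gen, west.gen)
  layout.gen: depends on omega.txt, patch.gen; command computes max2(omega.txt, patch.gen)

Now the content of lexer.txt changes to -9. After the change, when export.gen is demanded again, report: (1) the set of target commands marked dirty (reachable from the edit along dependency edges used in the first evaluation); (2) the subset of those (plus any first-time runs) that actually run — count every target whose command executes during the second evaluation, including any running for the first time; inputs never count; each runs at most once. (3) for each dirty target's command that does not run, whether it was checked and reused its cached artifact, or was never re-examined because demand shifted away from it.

First demand of the output computes:
  model.gen = neg(0) = 0
  stage.gen = absv(0) = 0
  sync.gen = max2(0, 6) = 6
  shard.gen = mul(0, 6) = 0
  build.gen = mul(0, 0) = 0
  north.gen = neg(0) = 0
  tokens.gen = absv(-7) = 7
  pack.gen = sub(7, 0) = 7
  patch.gen = max2(7, 0) = 7
  layout.gen = max2(-7, 7) = 7
  west.gen = min2(0, 7) = 0
  export.gen = max2(6, 0) = 6

After the edit, cleaning proceeds:
  sync.gen: a read changed (lexer.txt 6->-9) — executes, giving 0.
  shard.gen: a read changed (sync.gen 6->0) — executes, giving 0 — identical to its old value.
  build.gen: dirty, but its reads are unchanged (shard.gen unchanged, shard.gen unchanged); cached 0 stands.
  north.gen: dirty, but its reads are unchanged (build.gen unchanged); cached 0 stands.
  pack.gen: dirty, but its reads are unchanged (tokens.gen unchanged, north.gen unchanged); cached 7 stands.
  patch.gen: dirty, but its reads are unchanged (pack.gen unchanged, shard.gen unchanged); cached 7 stands.
  layout.gen: dirty, but its reads are unchanged (omega.txt unchanged, patch.gen unchanged); cached 7 stands.
  west.gen: dirty, but its reads are unchanged (stage.gen unchanged, layout.gen unchanged); cached 0 stands.
  export.gen: a read changed (sync.gen 6->0) — executes, giving 0.

Note where the cutoff bites: build.gen is checked, finds nothing changed, and keeps its cache.

The edit dirties: build.gen, export.gen, layout.gen, north.gen, pack.gen, patch.gen, shard.gen, sync.gen, west.gen.
3 target commands run: export.gen, shard.gen, sync.gen.
Cache hits after checking: build.gen, layout.gen, north.gen, pack.gen, patch.gen, west.gen.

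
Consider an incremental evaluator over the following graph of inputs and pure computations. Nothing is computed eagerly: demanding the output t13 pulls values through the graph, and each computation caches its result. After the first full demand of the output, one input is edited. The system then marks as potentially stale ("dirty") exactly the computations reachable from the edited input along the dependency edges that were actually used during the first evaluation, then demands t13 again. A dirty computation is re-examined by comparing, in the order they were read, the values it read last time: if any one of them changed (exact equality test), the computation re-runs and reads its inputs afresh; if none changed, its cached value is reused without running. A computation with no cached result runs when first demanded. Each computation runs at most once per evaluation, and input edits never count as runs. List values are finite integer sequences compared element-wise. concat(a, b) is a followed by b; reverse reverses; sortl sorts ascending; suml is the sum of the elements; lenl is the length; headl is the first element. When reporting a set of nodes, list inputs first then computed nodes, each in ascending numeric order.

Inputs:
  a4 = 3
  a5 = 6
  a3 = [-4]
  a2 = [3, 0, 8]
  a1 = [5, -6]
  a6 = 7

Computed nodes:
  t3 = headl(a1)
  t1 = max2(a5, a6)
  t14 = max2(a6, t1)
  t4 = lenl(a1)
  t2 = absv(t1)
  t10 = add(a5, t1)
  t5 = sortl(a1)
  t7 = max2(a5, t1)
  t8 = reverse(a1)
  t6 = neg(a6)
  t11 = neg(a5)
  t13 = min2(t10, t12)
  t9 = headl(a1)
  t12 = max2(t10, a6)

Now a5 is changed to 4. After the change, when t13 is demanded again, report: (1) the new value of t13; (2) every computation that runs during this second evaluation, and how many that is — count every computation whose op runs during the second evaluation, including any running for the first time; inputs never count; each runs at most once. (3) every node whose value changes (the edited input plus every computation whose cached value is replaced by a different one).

Initial pass — values computed on the first demand:
  t1 = max2(6, 7) = 7
  t10 = add(6, 7) = 13
  t12 = max2(13, 7) = 13
  t13 = min2(13, 13) = 13

Second demand — change propagation:
  t1: re-runs because a5 6->4; new result 7 (unchanged).
  t10: re-runs because a5 6->4; new result 11.
  t12: re-runs because t10 13->11; new result 11.
  t13: re-runs because t10 13->11; t12 13->11; new result 11.

t13 now evaluates to 11.
Run set: t1, t10, t12, t13 (4 run).
Changed values: a5, t10, t12, t13.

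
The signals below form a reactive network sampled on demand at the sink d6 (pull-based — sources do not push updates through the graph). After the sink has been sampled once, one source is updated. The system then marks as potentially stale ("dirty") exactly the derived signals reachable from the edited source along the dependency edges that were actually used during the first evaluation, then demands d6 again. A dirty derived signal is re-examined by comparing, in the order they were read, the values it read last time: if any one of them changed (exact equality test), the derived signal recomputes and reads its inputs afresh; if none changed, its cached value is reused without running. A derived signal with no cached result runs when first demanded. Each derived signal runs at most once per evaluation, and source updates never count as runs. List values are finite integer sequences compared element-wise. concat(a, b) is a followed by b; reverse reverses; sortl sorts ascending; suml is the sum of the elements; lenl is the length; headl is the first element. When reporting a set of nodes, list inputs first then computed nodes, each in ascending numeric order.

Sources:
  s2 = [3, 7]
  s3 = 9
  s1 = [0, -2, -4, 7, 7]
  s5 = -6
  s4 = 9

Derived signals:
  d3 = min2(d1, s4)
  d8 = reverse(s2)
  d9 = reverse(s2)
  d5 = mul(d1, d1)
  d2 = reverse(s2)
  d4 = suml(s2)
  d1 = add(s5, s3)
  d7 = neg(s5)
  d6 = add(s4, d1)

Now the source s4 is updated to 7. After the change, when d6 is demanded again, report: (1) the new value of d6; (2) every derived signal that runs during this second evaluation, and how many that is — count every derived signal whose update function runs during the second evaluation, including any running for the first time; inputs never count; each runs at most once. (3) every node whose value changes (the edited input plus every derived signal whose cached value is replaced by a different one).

d6 now evaluates to 10.
Run set: d6 (1 run).
Changed values: s4, d6.

Initial pass — values computed on the first demand:
  d1 = add(-6, 9) = 3
  d6 = add(9, 3) = 12

Second demand — change propagation:
  d6: re-runs because s4 9->7; new result 10.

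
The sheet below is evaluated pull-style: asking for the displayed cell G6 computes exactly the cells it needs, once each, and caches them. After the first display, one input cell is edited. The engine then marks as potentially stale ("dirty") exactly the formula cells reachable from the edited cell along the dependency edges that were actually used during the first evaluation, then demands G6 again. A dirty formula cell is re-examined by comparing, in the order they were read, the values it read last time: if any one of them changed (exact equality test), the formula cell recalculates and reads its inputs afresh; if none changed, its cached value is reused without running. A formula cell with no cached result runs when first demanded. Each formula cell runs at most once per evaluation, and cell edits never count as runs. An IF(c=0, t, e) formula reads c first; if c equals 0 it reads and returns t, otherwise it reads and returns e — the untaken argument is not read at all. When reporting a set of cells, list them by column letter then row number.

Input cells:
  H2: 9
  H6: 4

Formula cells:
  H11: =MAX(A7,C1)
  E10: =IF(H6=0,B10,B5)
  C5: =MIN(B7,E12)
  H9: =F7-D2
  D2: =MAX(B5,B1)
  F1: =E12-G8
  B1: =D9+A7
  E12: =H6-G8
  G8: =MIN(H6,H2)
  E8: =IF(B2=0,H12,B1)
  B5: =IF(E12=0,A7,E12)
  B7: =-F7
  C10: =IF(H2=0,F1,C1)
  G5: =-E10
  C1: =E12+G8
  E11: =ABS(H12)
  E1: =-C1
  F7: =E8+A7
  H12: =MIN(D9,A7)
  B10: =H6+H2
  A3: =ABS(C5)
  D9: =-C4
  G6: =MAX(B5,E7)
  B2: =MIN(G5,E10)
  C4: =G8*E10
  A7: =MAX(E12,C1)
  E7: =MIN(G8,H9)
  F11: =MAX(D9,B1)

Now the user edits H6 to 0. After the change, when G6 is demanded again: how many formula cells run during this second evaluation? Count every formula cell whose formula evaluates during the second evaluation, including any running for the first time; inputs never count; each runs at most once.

18 formula cells run: A7, B1, B2, B5, B10, C1, C4, D2, D9, E7, E8, E10, E12, F7, G5, G6, G8, H9.
Note the branch switch — B10 had no cache and runs now for the first time.

First demand of the output computes:
  G8 = MIN(4, 9) = 4
  E12 = 4 - 4 = 0
  C1 = 0 + 4 = 4
  A7 = MAX(0, 4) = 4
  B5 = IF(E12=0: E12=0 -> then branch A7) = 4
  E10 = IF(H6=0: H6=4 -> else branch B5) = 4
  C4 = 4 * 4 = 16
  D9 = -(16) = -16
  B1 = -16 + 4 = -12
  D2 = MAX(4, -12) = 4
  G5 = -(4) = -4
  B2 = MIN(-4, 4) = -4
  E8 = IF(B2=0: B2=-4 -> else branch B1) = -12
  F7 = -12 + 4 = -8
  H9 = -8 - 4 = -12
  E7 = MIN(4, -12) = -12
  G6 = MAX(4, -12) = 4

After the edit, cleaning proceeds:
  B10: had never run; runs now, result 9.
  G8: a read changed (H6 4->0) — executes, giving 0.
  E12: a read changed (H6 4->0; G8 4->0) — executes, giving 0 — identical to its old value.
  C1: a read changed (G8 4->0) — executes, giving 0.
  A7: a read changed (C1 4->0) — executes, giving 0.
  B5: a read changed (A7 4->0) — executes, giving 0.
  E10: a read changed (H6 4->0; B5 4->0) — executes, giving 9.
  C4: a read changed (G8 4->0; E10 4->9) — executes, giving 0.
  D9: a read changed (C4 16->0) — executes, giving 0.
  B1: a read changed (D9 -16->0; A7 4->0) — executes, giving 0.
  D2: a read changed (B5 4->0; B1 -12->0) — executes, giving 0.
  G5: a read changed (E10 4->9) — executes, giving -9.
  B2: a read changed (G5 -4->-9; E10 4->9) — executes, giving -9.
  E8: a read changed (B2 -4->-9; B1 -12->0) — executes, giving 0.
  F7: a read changed (E8 -12->0; A7 4->0) — executes, giving 0.
  H9: a read changed (F7 -8->0; D2 4->0) — executes, giving 0.
  E7: a read changed (G8 4->0; H9 -12->0) — executes, giving 0.
  G6: a read changed (B5 4->0; E7 -12->0) — executes, giving 0.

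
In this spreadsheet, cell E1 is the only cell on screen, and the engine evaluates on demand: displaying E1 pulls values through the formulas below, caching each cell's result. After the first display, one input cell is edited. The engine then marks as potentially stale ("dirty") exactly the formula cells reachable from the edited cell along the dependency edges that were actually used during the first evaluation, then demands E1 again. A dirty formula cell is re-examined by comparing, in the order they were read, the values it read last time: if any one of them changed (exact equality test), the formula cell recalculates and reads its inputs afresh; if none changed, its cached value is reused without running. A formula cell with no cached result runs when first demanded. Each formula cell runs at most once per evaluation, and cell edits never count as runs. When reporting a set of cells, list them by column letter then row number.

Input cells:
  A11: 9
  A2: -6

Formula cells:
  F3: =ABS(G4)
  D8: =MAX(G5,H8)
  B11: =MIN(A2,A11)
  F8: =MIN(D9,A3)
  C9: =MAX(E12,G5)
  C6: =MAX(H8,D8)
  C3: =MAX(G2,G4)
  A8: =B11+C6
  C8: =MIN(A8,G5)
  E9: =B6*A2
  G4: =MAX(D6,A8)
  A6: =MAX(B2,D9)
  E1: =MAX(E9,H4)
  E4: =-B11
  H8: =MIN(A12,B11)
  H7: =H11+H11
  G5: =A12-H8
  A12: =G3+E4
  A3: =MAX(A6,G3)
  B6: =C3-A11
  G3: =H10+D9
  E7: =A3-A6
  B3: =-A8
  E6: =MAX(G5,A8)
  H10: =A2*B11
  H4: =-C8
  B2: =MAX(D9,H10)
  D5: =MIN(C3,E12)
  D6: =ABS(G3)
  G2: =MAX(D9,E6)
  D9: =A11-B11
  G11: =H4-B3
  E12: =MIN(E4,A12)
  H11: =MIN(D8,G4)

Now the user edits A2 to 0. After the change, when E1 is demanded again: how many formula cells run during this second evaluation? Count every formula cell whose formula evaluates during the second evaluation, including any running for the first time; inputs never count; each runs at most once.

Run set: A8, A12, B6, B11, C3, C6, C8, D6, D8, D9, E1, E4, E6, E9, G2, G3, G4, G5, H4, H8, H10 (21 run).

Initial pass — values computed on the first demand:
  B11 = MIN(-6, 9) = -6
  D9 = 9 - -6 = 15
  E4 = -(-6) = 6
  H10 = -6 * -6 = 36
  G3 = 36 + 15 = 51
  A12 = 51 + 6 = 57
  D6 = ABS(51) = 51
  H8 = MIN(57, -6) = -6
  G5 = 57 - -6 = 63
  D8 = MAX(63, -6) = 63
  C6 = MAX(-6, 63) = 63
  A8 = -6 + 63 = 57
  C8 = MIN(57, 63) = 57
  E6 = MAX(63, 57) = 63
  G2 = MAX(15, 63) = 63
  G4 = MAX(51, 57) = 57
  C3 = MAX(63, 57) = 63
  B6 = 63 - 9 = 54
  E9 = 54 * -6 = -324
  H4 = -(57) = -57
  E1 = MAX(-324, -57) = -57

Second demand — change propagation:
  B11: re-runs because A2 -6->0; new result 0.
  D9: re-runs because B11 -6->0; new result 9.
  E4: re-runs because B11 -6->0; new result 0.
  H10: re-runs because A2 -6->0; B11 -6->0; new result 0.
  G3: re-runs because H10 36->0; D9 15->9; new result 9.
  A12: re-runs because G3 51->9; E4 6->0; new result 9.
  D6: re-runs because G3 51->9; new result 9.
  H8: re-runs because A12 57->9; B11 -6->0; new result 0.
  G5: re-runs because A12 57->9; H8 -6->0; new result 9.
  D8: re-runs because G5 63->9; H8 -6->0; new result 9.
  C6: re-runs because H8 -6->0; D8 63->9; new result 9.
  A8: re-runs because B11 -6->0; C6 63->9; new result 9.
  C8: re-runs because A8 57->9; G5 63->9; new result 9.
  E6: re-runs because G5 63->9; A8 57->9; new result 9.
  G2: re-runs because D9 15->9; E6 63->9; new result 9.
  G4: re-runs because D6 51->9; A8 57->9; new result 9.
  C3: re-runs because G2 63->9; G4 57->9; new result 9.
  B6: re-runs because C3 63->9; new result 0.
  E9: re-runs because B6 54->0; A2 -6->0; new result 0.
  H4: re-runs because C8 57->9; new result -9.
  E1: re-runs because E9 -324->0; H4 -57->-9; new result 0.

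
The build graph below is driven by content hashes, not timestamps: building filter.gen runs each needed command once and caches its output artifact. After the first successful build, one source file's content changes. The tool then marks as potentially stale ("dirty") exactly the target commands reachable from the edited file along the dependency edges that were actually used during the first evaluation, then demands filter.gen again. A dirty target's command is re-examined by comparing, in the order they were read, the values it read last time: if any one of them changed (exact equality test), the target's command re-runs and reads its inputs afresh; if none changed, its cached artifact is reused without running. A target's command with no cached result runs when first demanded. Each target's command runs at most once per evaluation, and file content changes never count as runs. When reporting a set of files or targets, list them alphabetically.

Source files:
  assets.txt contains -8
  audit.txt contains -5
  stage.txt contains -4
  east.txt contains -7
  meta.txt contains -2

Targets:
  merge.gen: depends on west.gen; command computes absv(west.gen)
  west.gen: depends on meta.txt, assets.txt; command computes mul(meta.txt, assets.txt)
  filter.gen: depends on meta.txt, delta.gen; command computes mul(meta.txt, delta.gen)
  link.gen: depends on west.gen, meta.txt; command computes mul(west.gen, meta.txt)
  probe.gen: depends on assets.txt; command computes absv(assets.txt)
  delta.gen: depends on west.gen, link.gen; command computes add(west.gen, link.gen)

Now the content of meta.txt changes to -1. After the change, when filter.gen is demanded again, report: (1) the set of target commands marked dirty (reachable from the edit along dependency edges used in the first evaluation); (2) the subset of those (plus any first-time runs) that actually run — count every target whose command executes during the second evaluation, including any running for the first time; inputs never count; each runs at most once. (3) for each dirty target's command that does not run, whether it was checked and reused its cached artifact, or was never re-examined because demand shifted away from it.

Initial pass — values computed on the first demand:
  west.gen = mul(-2, -8) = 16
  link.gen = mul(16, -2) = -32
  delta.gen = add(16, -32) = -16
  filter.gen = mul(-2, -16) = 32

Second demand — change propagation:
  west.gen: re-runs because meta.txt -2->-1; new result 8.
  link.gen: re-runs because west.gen 16->8; meta.txt -2->-1; new result -8.
  delta.gen: re-runs because west.gen 16->8; link.gen -32->-8; new result 0.
  filter.gen: re-runs because meta.txt -2->-1; delta.gen -16->0; new result 0.

Dirty set: delta.gen, filter.gen, link.gen, west.gen.
Run set: delta.gen, filter.gen, link.gen, west.gen (4 run).
All dirty target commands ended up running.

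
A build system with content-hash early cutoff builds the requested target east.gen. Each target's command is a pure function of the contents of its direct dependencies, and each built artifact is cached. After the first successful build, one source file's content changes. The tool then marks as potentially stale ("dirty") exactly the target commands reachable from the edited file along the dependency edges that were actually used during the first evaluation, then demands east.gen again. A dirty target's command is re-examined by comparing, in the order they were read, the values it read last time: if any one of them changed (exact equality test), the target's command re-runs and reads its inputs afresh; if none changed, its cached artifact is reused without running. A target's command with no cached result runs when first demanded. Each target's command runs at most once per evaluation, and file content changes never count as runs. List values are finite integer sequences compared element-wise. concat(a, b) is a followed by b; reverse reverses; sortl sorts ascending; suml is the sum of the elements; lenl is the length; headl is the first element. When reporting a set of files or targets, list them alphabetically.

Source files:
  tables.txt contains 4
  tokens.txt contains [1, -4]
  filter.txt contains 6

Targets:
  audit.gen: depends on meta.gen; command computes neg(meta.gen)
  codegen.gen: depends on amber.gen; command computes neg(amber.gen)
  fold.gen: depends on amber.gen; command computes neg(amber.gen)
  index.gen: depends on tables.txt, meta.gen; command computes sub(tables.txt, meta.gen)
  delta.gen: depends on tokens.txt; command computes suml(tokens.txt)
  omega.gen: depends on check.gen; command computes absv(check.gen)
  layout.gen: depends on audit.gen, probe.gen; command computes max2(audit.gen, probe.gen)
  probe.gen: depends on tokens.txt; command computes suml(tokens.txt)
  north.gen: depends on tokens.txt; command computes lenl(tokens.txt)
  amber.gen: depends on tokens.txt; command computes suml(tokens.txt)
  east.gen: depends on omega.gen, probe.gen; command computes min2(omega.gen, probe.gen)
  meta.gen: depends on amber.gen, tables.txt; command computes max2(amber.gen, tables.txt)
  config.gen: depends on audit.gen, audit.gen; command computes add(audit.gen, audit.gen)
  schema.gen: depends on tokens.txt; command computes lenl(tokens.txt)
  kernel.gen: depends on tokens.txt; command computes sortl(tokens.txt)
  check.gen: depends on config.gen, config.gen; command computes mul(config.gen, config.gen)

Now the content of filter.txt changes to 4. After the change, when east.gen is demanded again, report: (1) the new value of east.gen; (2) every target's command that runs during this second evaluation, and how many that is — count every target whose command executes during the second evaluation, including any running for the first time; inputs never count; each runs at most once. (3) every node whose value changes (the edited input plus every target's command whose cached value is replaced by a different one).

First evaluation (everything demanded from the output):
  amber.gen = suml([1, -4]) = -3
  meta.gen = max2(-3, 4) = 4
  audit.gen = neg(4) = -4
  config.gen = add(-4, -4) = -8
  check.gen = mul(-8, -8) = 64
  omega.gen = absv(64) = 64
  probe.gen = suml([1, -4]) = -3
  east.gen = min2(64, -3) = -3

Propagation after the edit:
  filter.txt feeds no computation that the output demands — nothing is marked dirty and nothing runs.

Key observation: filter.txt is never demanded by the output, so the edit triggers no recomputation at all.

New value of east.gen: -3.
Target commands that run: none — 0 in total.
Values that change: filter.txt.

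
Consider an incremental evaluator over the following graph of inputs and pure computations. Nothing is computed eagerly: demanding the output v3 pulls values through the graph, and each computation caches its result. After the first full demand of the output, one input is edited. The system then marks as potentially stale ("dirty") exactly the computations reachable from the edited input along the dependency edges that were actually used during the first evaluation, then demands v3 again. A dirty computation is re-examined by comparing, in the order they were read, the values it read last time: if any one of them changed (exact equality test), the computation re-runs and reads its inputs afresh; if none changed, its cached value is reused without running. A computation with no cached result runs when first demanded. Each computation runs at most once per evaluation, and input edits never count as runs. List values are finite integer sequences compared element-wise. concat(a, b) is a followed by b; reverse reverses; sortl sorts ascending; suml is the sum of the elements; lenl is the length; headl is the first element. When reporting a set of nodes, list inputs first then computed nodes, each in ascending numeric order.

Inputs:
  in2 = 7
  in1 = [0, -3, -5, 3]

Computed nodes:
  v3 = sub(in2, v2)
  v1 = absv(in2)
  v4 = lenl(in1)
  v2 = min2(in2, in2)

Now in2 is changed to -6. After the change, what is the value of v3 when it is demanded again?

v3 now evaluates to 0.

Initial pass — values computed on the first demand:
  v2 = min2(7, 7) = 7
  v3 = sub(7, 7) = 0

Second demand — change propagation:
  v2: re-runs because in2 7->-6; in2 7->-6; new result -6.
  v3: re-runs because in2 7->-6; v2 7->-6; new result 0 (unchanged).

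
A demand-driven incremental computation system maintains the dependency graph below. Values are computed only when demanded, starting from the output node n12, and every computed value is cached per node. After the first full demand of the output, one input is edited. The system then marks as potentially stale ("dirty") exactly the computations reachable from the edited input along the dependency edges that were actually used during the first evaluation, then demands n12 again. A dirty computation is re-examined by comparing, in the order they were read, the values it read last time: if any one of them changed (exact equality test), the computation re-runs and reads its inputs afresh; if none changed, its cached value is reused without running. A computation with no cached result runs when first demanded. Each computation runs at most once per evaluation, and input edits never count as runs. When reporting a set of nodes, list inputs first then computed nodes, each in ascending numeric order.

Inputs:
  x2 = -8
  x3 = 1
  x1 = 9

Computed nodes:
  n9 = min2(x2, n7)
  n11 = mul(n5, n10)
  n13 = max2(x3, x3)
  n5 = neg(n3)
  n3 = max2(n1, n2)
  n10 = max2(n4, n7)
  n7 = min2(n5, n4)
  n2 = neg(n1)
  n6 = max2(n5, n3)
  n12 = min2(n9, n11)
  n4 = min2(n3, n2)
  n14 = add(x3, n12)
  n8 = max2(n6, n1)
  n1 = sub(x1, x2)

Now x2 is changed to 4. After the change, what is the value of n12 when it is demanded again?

New value of n12: -5.

First evaluation (everything demanded from the output):
  n1 = sub(9, -8) = 17
  n2 = neg(17) = -17
  n3 = max2(17, -17) = 17
  n4 = min2(17, -17) = -17
  n5 = neg(17) = -17
  n7 = min2(-17, -17) = -17
  n9 = min2(-8, -17) = -17
  n10 = max2(-17, -17) = -17
  n11 = mul(-17, -17) = 289
  n12 = min2(-17, 289) = -17

Propagation after the edit:
  n1: runs — x2 -8->4; result 5.
  n2: runs — n1 17->5; result -5.
  n3: runs — n1 17->5; n2 -17->-5; result 5.
  n4: runs — n3 17->5; n2 -17->-5; result -5.
  n5: runs — n3 17->5; result -5.
  n7: runs — n5 -17->-5; n4 -17->-5; result -5.
  n9: runs — x2 -8->4; n7 -17->-5; result -5.
  n10: runs — n4 -17->-5; n7 -17->-5; result -5.
  n11: runs — n5 -17->-5; n10 -17->-5; result 25.
  n12: runs — n9 -17->-5; n11 289->25; result -5.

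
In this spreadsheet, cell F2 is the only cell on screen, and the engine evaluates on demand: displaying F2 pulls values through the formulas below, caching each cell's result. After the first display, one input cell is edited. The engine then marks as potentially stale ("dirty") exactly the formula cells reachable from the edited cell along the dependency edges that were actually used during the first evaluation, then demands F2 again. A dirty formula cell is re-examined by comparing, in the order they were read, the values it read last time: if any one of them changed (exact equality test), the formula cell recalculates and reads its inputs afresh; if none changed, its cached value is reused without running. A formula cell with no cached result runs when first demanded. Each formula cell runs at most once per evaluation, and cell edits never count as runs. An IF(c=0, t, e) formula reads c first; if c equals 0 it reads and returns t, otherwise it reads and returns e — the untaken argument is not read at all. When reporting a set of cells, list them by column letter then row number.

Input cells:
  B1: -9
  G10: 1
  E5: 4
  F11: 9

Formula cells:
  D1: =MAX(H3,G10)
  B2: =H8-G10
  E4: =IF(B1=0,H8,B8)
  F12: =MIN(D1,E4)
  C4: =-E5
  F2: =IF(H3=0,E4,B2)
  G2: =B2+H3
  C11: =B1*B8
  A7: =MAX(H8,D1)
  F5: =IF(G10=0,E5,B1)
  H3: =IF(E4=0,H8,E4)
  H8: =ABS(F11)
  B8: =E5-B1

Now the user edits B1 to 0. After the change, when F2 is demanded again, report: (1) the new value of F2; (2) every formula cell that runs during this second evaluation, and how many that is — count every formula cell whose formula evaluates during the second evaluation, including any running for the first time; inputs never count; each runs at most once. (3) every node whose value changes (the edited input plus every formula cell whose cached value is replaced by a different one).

F2 now evaluates to 8.
Run set: E4, F2, H3 (3 run).
Changed values: B1, E4, H3.
The important point: the flipped condition redirects demand; B8 is left stale, never re-checked.

Initial pass — values computed on the first demand:
  B8 = 4 - -9 = 13
  H8 = ABS(9) = 9
  B2 = 9 - 1 = 8
  E4 = IF(B1=0: B1=-9 -> else branch B8) = 13
  H3 = IF(E4=0: E4=13 -> else branch E4) = 13
  F2 = IF(H3=0: H3=13 -> else branch B2) = 8

Second demand — change propagation:
  B8: dirty yet unreached — the second evaluation never asks for it.
  E4: re-runs because B1 -9->0; new result 9.
  H3: re-runs because E4 13->9; E4 13->9; new result 9.
  F2: re-runs because H3 13->9; new result 8 (unchanged).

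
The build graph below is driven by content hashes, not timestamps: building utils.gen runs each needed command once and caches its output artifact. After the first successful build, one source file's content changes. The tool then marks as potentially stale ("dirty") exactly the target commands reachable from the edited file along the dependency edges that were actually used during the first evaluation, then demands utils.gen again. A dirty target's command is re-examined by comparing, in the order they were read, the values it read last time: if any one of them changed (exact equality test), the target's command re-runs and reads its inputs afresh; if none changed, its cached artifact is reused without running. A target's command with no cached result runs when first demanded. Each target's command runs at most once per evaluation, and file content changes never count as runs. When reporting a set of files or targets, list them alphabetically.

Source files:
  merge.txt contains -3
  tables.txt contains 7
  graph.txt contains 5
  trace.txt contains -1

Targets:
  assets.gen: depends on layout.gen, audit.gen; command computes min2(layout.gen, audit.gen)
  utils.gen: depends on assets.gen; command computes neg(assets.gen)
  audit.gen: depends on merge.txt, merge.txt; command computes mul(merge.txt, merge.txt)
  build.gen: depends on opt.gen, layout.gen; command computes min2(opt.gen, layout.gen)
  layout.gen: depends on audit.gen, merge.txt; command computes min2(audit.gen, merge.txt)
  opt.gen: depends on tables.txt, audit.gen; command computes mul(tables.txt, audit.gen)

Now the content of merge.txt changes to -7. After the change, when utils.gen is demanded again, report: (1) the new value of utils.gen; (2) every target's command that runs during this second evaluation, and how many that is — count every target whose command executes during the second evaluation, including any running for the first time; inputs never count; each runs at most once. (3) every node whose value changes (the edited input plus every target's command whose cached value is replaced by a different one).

Initial pass — values computed on the first demand:
  audit.gen = mul(-3, -3) = 9
  layout.gen = min2(9, -3) = -3
  assets.gen = min2(-3, 9) = -3
  utils.gen = neg(-3) = 3

Second demand — change propagation:
  audit.gen: re-runs because merge.txt -3->-7; merge.txt -3->-7; new result 49.
  layout.gen: re-runs because audit.gen 9->49; merge.txt -3->-7; new result -7.
  assets.gen: re-runs because layout.gen -3->-7; audit.gen 9->49; new result -7.
  utils.gen: re-runs because assets.gen -3->-7; new result 7.

utils.gen now evaluates to 7.
Run set: assets.gen, audit.gen, layout.gen, utils.gen (4 run).
Changed values: assets.gen, audit.gen, layout.gen, merge.txt, utils.gen.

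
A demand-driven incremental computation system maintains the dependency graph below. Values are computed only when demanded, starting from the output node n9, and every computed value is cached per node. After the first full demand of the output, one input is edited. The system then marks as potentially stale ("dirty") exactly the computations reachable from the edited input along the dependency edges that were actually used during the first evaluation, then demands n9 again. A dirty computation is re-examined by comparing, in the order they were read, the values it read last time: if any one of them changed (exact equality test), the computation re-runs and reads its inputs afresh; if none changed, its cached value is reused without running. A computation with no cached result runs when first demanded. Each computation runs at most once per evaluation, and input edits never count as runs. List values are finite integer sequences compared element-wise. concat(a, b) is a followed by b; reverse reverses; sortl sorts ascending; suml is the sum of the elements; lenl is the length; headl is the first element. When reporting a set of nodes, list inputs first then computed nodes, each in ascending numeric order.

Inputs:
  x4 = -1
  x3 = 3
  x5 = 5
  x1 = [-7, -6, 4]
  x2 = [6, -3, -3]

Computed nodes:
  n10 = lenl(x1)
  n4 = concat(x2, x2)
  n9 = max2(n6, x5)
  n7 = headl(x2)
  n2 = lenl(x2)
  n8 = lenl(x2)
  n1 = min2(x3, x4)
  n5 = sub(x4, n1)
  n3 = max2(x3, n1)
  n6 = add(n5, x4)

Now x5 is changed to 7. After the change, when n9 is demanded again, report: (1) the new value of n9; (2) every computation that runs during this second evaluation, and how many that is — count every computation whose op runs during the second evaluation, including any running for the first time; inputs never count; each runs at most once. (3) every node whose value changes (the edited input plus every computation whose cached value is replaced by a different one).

New value of n9: 7.
Computations that run: n9 — 1 in total.
Values that change: x5, n9.

First evaluation (everything demanded from the output):
  n1 = min2(3, -1) = -1
  n5 = sub(-1, -1) = 0
  n6 = add(0, -1) = -1
  n9 = max2(-1, 5) = 5

Propagation after the edit:
  n9: runs — x5 5->7; result 7.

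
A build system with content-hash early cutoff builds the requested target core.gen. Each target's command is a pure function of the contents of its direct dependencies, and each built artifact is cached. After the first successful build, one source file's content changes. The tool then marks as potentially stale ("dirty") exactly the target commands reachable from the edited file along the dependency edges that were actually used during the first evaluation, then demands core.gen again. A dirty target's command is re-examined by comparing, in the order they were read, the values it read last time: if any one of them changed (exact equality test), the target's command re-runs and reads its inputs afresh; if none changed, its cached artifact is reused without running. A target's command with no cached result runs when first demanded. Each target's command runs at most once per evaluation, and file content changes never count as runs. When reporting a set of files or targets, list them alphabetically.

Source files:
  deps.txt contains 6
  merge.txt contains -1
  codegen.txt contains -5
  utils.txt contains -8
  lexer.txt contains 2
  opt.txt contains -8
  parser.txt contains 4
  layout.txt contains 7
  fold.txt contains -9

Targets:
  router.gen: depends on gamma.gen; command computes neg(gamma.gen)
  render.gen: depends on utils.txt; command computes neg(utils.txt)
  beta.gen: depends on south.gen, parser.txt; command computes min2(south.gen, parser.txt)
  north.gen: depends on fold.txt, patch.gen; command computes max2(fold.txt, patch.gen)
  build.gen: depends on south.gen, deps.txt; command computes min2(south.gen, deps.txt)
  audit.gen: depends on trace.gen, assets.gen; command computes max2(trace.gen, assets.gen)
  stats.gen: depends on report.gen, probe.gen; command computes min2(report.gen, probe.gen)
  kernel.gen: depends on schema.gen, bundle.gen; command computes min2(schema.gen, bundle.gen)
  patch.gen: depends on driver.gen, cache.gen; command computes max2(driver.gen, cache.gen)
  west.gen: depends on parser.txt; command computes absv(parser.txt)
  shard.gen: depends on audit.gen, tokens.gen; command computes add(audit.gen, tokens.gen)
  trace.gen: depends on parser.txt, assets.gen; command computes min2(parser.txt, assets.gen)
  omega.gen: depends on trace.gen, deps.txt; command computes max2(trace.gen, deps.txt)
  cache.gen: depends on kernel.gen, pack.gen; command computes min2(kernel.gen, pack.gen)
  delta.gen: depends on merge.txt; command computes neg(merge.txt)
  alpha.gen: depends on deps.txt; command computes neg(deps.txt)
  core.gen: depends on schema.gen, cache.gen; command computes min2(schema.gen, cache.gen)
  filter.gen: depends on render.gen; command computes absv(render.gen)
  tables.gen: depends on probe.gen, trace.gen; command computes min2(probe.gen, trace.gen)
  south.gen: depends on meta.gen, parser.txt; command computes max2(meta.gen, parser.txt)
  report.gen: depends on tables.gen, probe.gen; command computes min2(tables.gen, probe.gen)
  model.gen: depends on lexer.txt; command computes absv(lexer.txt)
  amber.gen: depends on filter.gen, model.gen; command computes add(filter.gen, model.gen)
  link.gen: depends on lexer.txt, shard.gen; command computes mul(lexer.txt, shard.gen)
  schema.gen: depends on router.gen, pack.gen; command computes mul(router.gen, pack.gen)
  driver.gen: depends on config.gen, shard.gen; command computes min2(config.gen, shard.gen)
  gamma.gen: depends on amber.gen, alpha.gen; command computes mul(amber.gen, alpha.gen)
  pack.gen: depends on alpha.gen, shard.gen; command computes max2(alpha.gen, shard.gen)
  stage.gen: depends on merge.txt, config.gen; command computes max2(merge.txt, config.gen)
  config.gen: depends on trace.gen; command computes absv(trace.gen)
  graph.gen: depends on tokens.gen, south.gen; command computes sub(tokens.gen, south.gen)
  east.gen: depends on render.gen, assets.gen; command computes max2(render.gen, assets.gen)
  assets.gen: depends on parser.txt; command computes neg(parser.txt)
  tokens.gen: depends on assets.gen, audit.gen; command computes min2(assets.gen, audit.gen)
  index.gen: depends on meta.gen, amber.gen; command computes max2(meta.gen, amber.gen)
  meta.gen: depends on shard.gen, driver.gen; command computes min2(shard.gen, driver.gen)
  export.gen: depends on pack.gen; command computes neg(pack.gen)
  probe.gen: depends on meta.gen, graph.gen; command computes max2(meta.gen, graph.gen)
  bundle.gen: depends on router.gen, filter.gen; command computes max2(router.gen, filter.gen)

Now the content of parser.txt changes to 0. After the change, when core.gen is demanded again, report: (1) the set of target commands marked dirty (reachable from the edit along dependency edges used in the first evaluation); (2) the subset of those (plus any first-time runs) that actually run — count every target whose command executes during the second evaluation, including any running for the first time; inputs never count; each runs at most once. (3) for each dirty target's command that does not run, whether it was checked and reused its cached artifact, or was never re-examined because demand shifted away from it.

Marked dirty: assets.gen, audit.gen, cache.gen, core.gen, kernel.gen, pack.gen, schema.gen, shard.gen, tokens.gen, trace.gen.
Target commands that run: assets.gen, audit.gen, cache.gen, core.gen, kernel.gen, pack.gen, schema.gen, shard.gen, tokens.gen, trace.gen — 10 in total.
Every dirty target's command ran.

First evaluation (everything demanded from the output):
  alpha.gen = neg(6) = -6
  assets.gen = neg(4) = -4
  model.gen = absv(2) = 2
  render.gen = neg(-8) = 8
  filter.gen = absv(8) = 8
  amber.gen = add(8, 2) = 10
  gamma.gen = mul(10, -6) = -60
  router.gen = neg(-60) = 60
  bundle.gen = max2(60, 8) = 60
  trace.gen = min2(4, -4) = -4
  audit.gen = max2(-4, -4) = -4
  tokens.gen = min2(-4, -4) = -4
  shard.gen = add(-4, -4) = -8
  pack.gen = max2(-6, -8) = -6
  schema.gen = mul(60, -6) = -360
  kernel.gen = min2(-360, 60) = -360
  cache.gen = min2(-360, -6) = -360
  core.gen = min2(-360, -360) = -360

Propagation after the edit:
  assets.gen: runs — parser.txt 4->0; result 0.
  trace.gen: runs — parser.txt 4->0; assets.gen -4->0; result 0.
  audit.gen: runs — trace.gen -4->0; assets.gen -4->0; result 0.
  tokens.gen: runs — assets.gen -4->0; audit.gen -4->0; result 0.
  shard.gen: runs — audit.gen -4->0; tokens.gen -4->0; result 0.
  pack.gen: runs — shard.gen -8->0; result 0.
  schema.gen: runs — pack.gen -6->0; result 0.
  kernel.gen: runs — schema.gen -360->0; result 0.
  cache.gen: runs — kernel.gen -360->0; pack.gen -6->0; result 0.
  core.gen: runs — schema.gen -360->0; cache.gen -360->0; result 0.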